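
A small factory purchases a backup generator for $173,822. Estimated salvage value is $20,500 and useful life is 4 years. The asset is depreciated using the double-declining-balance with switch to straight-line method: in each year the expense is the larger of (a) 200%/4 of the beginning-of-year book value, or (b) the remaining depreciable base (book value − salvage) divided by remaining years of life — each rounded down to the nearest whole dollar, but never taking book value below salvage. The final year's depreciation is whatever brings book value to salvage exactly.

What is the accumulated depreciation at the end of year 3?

$152,094

Depreciable base = $173,822 − $20,500 = $153,322.
Year 1: DB = ⌊$173,822 × 200%/4⌋ = $86,911; SL = ⌊$153,322/4⌋ = $38,330 → take DB $86,911. Book value $86,911.
Year 2: DB = ⌊$86,911 × 200%/4⌋ = $43,455; SL = ⌊$66,411/3⌋ = $22,137 → take DB $43,455. Book value $43,456.
Year 3: DB = ⌊$43,456 × 200%/4⌋ = $21,728; SL = ⌊$22,956/2⌋ = $11,478 → take DB $21,728. Book value $21,728.
Accumulated through year 3 = $173,822 − $21,728 = $152,094.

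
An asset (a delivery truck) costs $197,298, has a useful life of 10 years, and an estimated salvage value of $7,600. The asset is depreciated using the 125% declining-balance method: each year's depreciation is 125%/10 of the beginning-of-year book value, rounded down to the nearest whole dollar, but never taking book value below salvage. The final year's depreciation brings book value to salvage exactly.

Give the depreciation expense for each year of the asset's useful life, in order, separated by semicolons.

Depreciable base = $197,298 − $7,600 = $189,698.
Year 1: ⌊$197,298 × 125%/10⌋ = $24,662. Book value $172,636.
Year 2: ⌊$172,636 × 125%/10⌋ = $21,579. Book value $151,057.
Year 3: ⌊$151,057 × 125%/10⌋ = $18,882. Book value $132,175.
Year 4: ⌊$132,175 × 125%/10⌋ = $16,521. Book value $115,654.
Year 5: ⌊$115,654 × 125%/10⌋ = $14,456. Book value $101,198.
Year 6: ⌊$101,198 × 125%/10⌋ = $12,649. Book value $88,549.
Year 7: ⌊$88,549 × 125%/10⌋ = $11,068. Book value $77,481.
Year 8: ⌊$77,481 × 125%/10⌋ = $9,685. Book value $67,796.
Year 9: ⌊$67,796 × 125%/10⌋ = $8,474. Book value $59,322.
Year 10 (final): $59,322 − $7,600 = $51,722. Book value $7,600.

$24,662; $21,579; $18,882; $16,521; $14,456; $12,649; $11,068; $9,685; $8,474; $51,722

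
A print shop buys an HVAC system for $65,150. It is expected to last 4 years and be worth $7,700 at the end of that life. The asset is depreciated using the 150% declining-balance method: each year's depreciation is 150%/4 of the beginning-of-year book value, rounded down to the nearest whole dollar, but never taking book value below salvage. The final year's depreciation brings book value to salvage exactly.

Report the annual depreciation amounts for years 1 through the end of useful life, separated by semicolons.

$24,431; $15,269; $9,543; $8,207

Depreciable base = $65,150 − $7,700 = $57,450.
Year 1: ⌊$65,150 × 150%/4⌋ = $24,431. Book value $40,719.
Year 2: ⌊$40,719 × 150%/4⌋ = $15,269. Book value $25,450.
Year 3: ⌊$25,450 × 150%/4⌋ = $9,543. Book value $15,907.
Year 4 (final): $15,907 − $7,700 = $8,207. Book value $7,700.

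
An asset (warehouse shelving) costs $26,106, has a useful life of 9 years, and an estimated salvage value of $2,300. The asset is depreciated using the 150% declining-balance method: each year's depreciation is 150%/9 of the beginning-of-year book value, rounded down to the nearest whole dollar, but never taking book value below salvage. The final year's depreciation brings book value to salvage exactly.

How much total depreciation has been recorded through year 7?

Depreciable base = $26,106 − $2,300 = $23,806.
Year 1: ⌊$26,106 × 150%/9⌋ = $4,351. Book value $21,755.
Year 2: ⌊$21,755 × 150%/9⌋ = $3,625. Book value $18,130.
Year 3: ⌊$18,130 × 150%/9⌋ = $3,021. Book value $15,109.
Year 4: ⌊$15,109 × 150%/9⌋ = $2,518. Book value $12,591.
Year 5: ⌊$12,591 × 150%/9⌋ = $2,098. Book value $10,493.
Year 6: ⌊$10,493 × 150%/9⌋ = $1,748. Book value $8,745.
Year 7: ⌊$8,745 × 150%/9⌋ = $1,457. Book value $7,288.
Accumulated through year 7 = $26,106 − $7,288 = $18,818.

$18,818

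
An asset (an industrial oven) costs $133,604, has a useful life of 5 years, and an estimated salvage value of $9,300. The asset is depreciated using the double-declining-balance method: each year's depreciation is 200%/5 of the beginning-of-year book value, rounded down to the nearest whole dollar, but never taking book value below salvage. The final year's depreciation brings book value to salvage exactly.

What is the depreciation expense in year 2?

$32,065

Depreciable base = $133,604 − $9,300 = $124,304.
Year 1: ⌊$133,604 × 200%/5⌋ = $53,441. Book value $80,163.
Year 2: ⌊$80,163 × 200%/5⌋ = $32,065. Book value $48,098.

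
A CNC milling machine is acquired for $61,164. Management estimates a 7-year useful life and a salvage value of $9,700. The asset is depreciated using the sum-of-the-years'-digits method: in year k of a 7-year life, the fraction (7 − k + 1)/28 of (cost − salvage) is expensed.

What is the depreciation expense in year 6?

Depreciable base = $61,164 − $9,700 = $51,464.
Sum of the years' digits = 7+6+5+4+3+2+1 = 28.
Year 1: $51,464 × 7/28 = $12,866. Book value $48,298.
Year 2: $51,464 × 6/28 = $11,028. Book value $37,270.
Year 3: $51,464 × 5/28 = $9,190. Book value $28,080.
Year 4: $51,464 × 4/28 = $7,352. Book value $20,728.
Year 5: $51,464 × 3/28 = $5,514. Book value $15,214.
Year 6: $51,464 × 2/28 = $3,676. Book value $11,538.

$3,676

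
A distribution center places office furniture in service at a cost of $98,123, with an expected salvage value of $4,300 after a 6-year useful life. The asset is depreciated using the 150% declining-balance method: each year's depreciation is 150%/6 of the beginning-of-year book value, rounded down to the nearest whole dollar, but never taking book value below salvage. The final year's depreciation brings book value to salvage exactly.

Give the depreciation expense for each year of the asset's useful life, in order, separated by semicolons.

Depreciable base = $98,123 − $4,300 = $93,823.
Year 1: ⌊$98,123 × 150%/6⌋ = $24,530. Book value $73,593.
Year 2: ⌊$73,593 × 150%/6⌋ = $18,398. Book value $55,195.
Year 3: ⌊$55,195 × 150%/6⌋ = $13,798. Book value $41,397.
Year 4: ⌊$41,397 × 150%/6⌋ = $10,349. Book value $31,048.
Year 5: ⌊$31,048 × 150%/6⌋ = $7,762. Book value $23,286.
Year 6 (final): $23,286 − $4,300 = $18,986. Book value $4,300.

$24,530; $18,398; $13,798; $10,349; $7,762; $18,986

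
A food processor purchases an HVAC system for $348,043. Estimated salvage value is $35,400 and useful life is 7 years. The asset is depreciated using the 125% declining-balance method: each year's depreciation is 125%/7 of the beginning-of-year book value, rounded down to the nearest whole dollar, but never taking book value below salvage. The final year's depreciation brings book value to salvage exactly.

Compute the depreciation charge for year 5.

Depreciable base = $348,043 − $35,400 = $312,643.
Year 1: ⌊$348,043 × 125%/7⌋ = $62,150. Book value $285,893.
Year 2: ⌊$285,893 × 125%/7⌋ = $51,052. Book value $234,841.
Year 3: ⌊$234,841 × 125%/7⌋ = $41,935. Book value $192,906.
Year 4: ⌊$192,906 × 125%/7⌋ = $34,447. Book value $158,459.
Year 5: ⌊$158,459 × 125%/7⌋ = $28,296. Book value $130,163.

$28,296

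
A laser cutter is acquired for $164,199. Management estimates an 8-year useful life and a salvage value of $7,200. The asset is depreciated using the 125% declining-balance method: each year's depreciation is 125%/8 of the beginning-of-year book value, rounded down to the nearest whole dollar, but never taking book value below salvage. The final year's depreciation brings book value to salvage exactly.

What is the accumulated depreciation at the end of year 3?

$65,568

Depreciable base = $164,199 − $7,200 = $156,999.
Year 1: ⌊$164,199 × 125%/8⌋ = $25,656. Book value $138,543.
Year 2: ⌊$138,543 × 125%/8⌋ = $21,647. Book value $116,896.
Year 3: ⌊$116,896 × 125%/8⌋ = $18,265. Book value $98,631.
Accumulated through year 3 = $164,199 − $98,631 = $65,568.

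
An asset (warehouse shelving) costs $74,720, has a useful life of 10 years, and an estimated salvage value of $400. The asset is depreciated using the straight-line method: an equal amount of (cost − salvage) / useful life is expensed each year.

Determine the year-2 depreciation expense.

Depreciable base = $74,720 − $400 = $74,320.
Annual expense = $74,320 / 10 = $7,432.

$7,432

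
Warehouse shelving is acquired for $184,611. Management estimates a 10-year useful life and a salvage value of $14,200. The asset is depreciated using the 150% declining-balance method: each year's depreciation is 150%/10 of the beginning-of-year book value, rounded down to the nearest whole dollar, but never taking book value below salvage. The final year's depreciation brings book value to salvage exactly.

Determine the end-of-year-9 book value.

$42,761

Depreciable base = $184,611 − $14,200 = $170,411.
Year 1: ⌊$184,611 × 150%/10⌋ = $27,691. Book value $156,920.
Year 2: ⌊$156,920 × 150%/10⌋ = $23,538. Book value $133,382.
Year 3: ⌊$133,382 × 150%/10⌋ = $20,007. Book value $113,375.
Year 4: ⌊$113,375 × 150%/10⌋ = $17,006. Book value $96,369.
Year 5: ⌊$96,369 × 150%/10⌋ = $14,455. Book value $81,914.
Year 6: ⌊$81,914 × 150%/10⌋ = $12,287. Book value $69,627.
Year 7: ⌊$69,627 × 150%/10⌋ = $10,444. Book value $59,183.
Year 8: ⌊$59,183 × 150%/10⌋ = $8,877. Book value $50,306.
Year 9: ⌊$50,306 × 150%/10⌋ = $7,545. Book value $42,761.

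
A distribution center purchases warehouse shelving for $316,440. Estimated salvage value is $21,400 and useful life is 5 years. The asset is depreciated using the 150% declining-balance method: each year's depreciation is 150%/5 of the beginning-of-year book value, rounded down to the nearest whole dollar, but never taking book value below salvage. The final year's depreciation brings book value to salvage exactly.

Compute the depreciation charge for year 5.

Depreciable base = $316,440 − $21,400 = $295,040.
Year 1: ⌊$316,440 × 150%/5⌋ = $94,932. Book value $221,508.
Year 2: ⌊$221,508 × 150%/5⌋ = $66,452. Book value $155,056.
Year 3: ⌊$155,056 × 150%/5⌋ = $46,516. Book value $108,540.
Year 4: ⌊$108,540 × 150%/5⌋ = $32,562. Book value $75,978.
Year 5 (final): $75,978 − $21,400 = $54,578. Book value $21,400.

$54,578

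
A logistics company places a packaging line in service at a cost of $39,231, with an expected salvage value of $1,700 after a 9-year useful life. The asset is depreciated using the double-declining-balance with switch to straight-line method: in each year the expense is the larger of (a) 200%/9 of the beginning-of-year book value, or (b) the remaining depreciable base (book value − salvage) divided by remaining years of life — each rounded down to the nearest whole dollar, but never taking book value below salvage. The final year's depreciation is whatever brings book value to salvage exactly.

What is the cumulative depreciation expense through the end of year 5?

Depreciable base = $39,231 − $1,700 = $37,531.
Year 1: DB = ⌊$39,231 × 200%/9⌋ = $8,718; SL = ⌊$37,531/9⌋ = $4,170 → take DB $8,718. Book value $30,513.
Year 2: DB = ⌊$30,513 × 200%/9⌋ = $6,780; SL = ⌊$28,813/8⌋ = $3,601 → take DB $6,780. Book value $23,733.
Year 3: DB = ⌊$23,733 × 200%/9⌋ = $5,274; SL = ⌊$22,033/7⌋ = $3,147 → take DB $5,274. Book value $18,459.
Year 4: DB = ⌊$18,459 × 200%/9⌋ = $4,102; SL = ⌊$16,759/6⌋ = $2,793 → take DB $4,102. Book value $14,357.
Year 5: DB = ⌊$14,357 × 200%/9⌋ = $3,190; SL = ⌊$12,657/5⌋ = $2,531 → take DB $3,190. Book value $11,167.
Accumulated through year 5 = $39,231 − $11,167 = $28,064.

$28,064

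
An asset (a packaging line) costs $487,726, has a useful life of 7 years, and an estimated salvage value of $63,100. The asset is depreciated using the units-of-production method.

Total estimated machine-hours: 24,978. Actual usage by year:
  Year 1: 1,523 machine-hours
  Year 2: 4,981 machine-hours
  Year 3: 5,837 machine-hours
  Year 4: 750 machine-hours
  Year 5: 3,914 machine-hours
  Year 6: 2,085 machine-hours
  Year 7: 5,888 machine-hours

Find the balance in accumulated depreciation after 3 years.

$209,797

Depreciable base = $487,726 − $63,100 = $424,626.
Rate = $424,626 / 24,978 machine-hours = $17 per machine-hour.
Year 1: 1,523 × $17 = $25,891. Book value $461,835.
Year 2: 4,981 × $17 = $84,677. Book value $377,158.
Year 3: 5,837 × $17 = $99,229. Book value $277,929.
Accumulated through year 3 = $487,726 − $277,929 = $209,797.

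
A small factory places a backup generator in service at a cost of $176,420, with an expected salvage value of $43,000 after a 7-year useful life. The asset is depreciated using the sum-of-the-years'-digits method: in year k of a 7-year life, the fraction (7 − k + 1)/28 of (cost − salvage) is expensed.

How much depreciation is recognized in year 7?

Depreciable base = $176,420 − $43,000 = $133,420.
Sum of the years' digits = 7+6+5+4+3+2+1 = 28.
Year 1: $133,420 × 7/28 = $33,355. Book value $143,065.
Year 2: $133,420 × 6/28 = $28,590. Book value $114,475.
Year 3: $133,420 × 5/28 = $23,825. Book value $90,650.
Year 4: $133,420 × 4/28 = $19,060. Book value $71,590.
Year 5: $133,420 × 3/28 = $14,295. Book value $57,295.
Year 6: $133,420 × 2/28 = $9,530. Book value $47,765.
Year 7: $133,420 × 1/28 = $4,765. Book value $43,000.

$4,765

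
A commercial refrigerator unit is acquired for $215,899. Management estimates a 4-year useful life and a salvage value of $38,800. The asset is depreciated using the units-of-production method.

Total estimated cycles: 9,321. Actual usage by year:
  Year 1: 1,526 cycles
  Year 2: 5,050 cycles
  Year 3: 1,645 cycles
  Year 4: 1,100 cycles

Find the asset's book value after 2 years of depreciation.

$90,955

Depreciable base = $215,899 − $38,800 = $177,099.
Rate = $177,099 / 9,321 cycles = $19 per cycle.
Year 1: 1,526 × $19 = $28,994. Book value $186,905.
Year 2: 5,050 × $19 = $95,950. Book value $90,955.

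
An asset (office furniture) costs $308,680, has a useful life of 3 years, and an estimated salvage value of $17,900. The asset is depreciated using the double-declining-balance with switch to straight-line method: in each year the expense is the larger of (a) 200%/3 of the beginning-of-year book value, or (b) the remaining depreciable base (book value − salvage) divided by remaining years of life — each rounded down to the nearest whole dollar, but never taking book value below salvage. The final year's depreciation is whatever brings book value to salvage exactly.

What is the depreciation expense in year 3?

Depreciable base = $308,680 − $17,900 = $290,780.
Year 1: DB = ⌊$308,680 × 200%/3⌋ = $205,786; SL = ⌊$290,780/3⌋ = $96,926 → take DB $205,786. Book value $102,894.
Year 2: DB = ⌊$102,894 × 200%/3⌋ = $68,596; SL = ⌊$84,994/2⌋ = $42,497 → take DB $68,596. Book value $34,298.
Year 3 (final): $34,298 − $17,900 = $16,398. Book value $17,900.

$16,398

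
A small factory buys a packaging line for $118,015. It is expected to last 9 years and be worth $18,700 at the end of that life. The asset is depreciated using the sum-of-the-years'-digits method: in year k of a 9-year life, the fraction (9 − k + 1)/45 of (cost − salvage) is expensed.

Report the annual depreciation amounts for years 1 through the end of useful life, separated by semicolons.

Depreciable base = $118,015 − $18,700 = $99,315.
Sum of the years' digits = 9+8+7+6+5+4+3+2+1 = 45.
Year 1: $99,315 × 9/45 = $19,863. Book value $98,152.
Year 2: $99,315 × 8/45 = $17,656. Book value $80,496.
Year 3: $99,315 × 7/45 = $15,449. Book value $65,047.
Year 4: $99,315 × 6/45 = $13,242. Book value $51,805.
Year 5: $99,315 × 5/45 = $11,035. Book value $40,770.
Year 6: $99,315 × 4/45 = $8,828. Book value $31,942.
Year 7: $99,315 × 3/45 = $6,621. Book value $25,321.
Year 8: $99,315 × 2/45 = $4,414. Book value $20,907.
Year 9: $99,315 × 1/45 = $2,207. Book value $18,700.

$19,863; $17,656; $15,449; $13,242; $11,035; $8,828; $6,621; $4,414; $2,207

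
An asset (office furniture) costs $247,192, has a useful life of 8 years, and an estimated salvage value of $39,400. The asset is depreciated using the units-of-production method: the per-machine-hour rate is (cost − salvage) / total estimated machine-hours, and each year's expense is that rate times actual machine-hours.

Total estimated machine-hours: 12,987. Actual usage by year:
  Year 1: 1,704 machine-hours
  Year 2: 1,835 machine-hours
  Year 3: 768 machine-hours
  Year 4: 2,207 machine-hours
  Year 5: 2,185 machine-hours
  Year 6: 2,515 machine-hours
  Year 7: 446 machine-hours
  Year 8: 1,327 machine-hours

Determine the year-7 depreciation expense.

$7,136

Depreciable base = $247,192 − $39,400 = $207,792.
Rate = $207,792 / 12,987 machine-hours = $16 per machine-hour.
Year 1: 1,704 × $16 = $27,264. Book value $219,928.
Year 2: 1,835 × $16 = $29,360. Book value $190,568.
Year 3: 768 × $16 = $12,288. Book value $178,280.
Year 4: 2,207 × $16 = $35,312. Book value $142,968.
Year 5: 2,185 × $16 = $34,960. Book value $108,008.
Year 6: 2,515 × $16 = $40,240. Book value $67,768.
Year 7: 446 × $16 = $7,136. Book value $60,632.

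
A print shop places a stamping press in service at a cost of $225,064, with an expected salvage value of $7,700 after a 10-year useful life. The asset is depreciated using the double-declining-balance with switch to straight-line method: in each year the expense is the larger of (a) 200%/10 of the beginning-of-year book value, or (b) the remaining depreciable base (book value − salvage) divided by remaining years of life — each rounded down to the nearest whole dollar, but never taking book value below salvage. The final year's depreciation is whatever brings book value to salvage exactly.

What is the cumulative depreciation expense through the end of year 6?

$166,063

Depreciable base = $225,064 − $7,700 = $217,364.
Year 1: DB = ⌊$225,064 × 200%/10⌋ = $45,012; SL = ⌊$217,364/10⌋ = $21,736 → take DB $45,012. Book value $180,052.
Year 2: DB = ⌊$180,052 × 200%/10⌋ = $36,010; SL = ⌊$172,352/9⌋ = $19,150 → take DB $36,010. Book value $144,042.
Year 3: DB = ⌊$144,042 × 200%/10⌋ = $28,808; SL = ⌊$136,342/8⌋ = $17,042 → take DB $28,808. Book value $115,234.
Year 4: DB = ⌊$115,234 × 200%/10⌋ = $23,046; SL = ⌊$107,534/7⌋ = $15,362 → take DB $23,046. Book value $92,188.
Year 5: DB = ⌊$92,188 × 200%/10⌋ = $18,437; SL = ⌊$84,488/6⌋ = $14,081 → take DB $18,437. Book value $73,751.
Year 6: DB = ⌊$73,751 × 200%/10⌋ = $14,750; SL = ⌊$66,051/5⌋ = $13,210 → take DB $14,750. Book value $59,001.
Accumulated through year 6 = $225,064 − $59,001 = $166,063.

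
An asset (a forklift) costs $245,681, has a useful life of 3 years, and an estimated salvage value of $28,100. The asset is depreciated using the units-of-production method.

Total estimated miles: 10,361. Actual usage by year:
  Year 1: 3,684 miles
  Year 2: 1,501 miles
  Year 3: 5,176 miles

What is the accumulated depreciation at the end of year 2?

Depreciable base = $245,681 − $28,100 = $217,581.
Rate = $217,581 / 10,361 miles = $21 per mile.
Year 1: 3,684 × $21 = $77,364. Book value $168,317.
Year 2: 1,501 × $21 = $31,521. Book value $136,796.
Accumulated through year 2 = $245,681 − $136,796 = $108,885.

$108,885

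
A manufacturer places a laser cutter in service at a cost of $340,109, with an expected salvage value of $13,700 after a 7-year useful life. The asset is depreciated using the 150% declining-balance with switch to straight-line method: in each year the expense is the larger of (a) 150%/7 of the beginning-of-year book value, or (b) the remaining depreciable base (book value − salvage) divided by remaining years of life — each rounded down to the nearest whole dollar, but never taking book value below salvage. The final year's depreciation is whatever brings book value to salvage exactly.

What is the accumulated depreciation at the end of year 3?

$175,135

Depreciable base = $340,109 − $13,700 = $326,409.
Year 1: DB = ⌊$340,109 × 150%/7⌋ = $72,880; SL = ⌊$326,409/7⌋ = $46,629 → take DB $72,880. Book value $267,229.
Year 2: DB = ⌊$267,229 × 150%/7⌋ = $57,263; SL = ⌊$253,529/6⌋ = $42,254 → take DB $57,263. Book value $209,966.
Year 3: DB = ⌊$209,966 × 150%/7⌋ = $44,992; SL = ⌊$196,266/5⌋ = $39,253 → take DB $44,992. Book value $164,974.
Accumulated through year 3 = $340,109 − $164,974 = $175,135.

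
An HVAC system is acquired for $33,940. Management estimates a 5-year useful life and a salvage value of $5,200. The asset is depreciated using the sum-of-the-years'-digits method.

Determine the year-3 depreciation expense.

Depreciable base = $33,940 − $5,200 = $28,740.
Sum of the years' digits = 5+4+3+2+1 = 15.
Year 1: $28,740 × 5/15 = $9,580. Book value $24,360.
Year 2: $28,740 × 4/15 = $7,664. Book value $16,696.
Year 3: $28,740 × 3/15 = $5,748. Book value $10,948.

$5,748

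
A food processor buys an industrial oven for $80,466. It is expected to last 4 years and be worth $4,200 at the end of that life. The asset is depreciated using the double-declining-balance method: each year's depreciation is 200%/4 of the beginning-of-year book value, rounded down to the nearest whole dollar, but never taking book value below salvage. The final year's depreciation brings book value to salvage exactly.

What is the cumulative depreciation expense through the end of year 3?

Depreciable base = $80,466 − $4,200 = $76,266.
Year 1: ⌊$80,466 × 200%/4⌋ = $40,233. Book value $40,233.
Year 2: ⌊$40,233 × 200%/4⌋ = $20,116. Book value $20,117.
Year 3: ⌊$20,117 × 200%/4⌋ = $10,058. Book value $10,059.
Accumulated through year 3 = $80,466 − $10,059 = $70,407.

$70,407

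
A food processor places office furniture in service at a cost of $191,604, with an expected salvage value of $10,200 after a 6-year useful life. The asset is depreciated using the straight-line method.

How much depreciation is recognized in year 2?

Depreciable base = $191,604 − $10,200 = $181,404.
Annual expense = $181,404 / 6 = $30,234.

$30,234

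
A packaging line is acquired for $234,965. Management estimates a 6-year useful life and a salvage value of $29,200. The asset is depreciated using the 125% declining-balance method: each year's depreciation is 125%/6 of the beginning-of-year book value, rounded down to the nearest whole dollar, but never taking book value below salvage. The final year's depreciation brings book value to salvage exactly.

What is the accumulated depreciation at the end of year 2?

$87,703

Depreciable base = $234,965 − $29,200 = $205,765.
Year 1: ⌊$234,965 × 125%/6⌋ = $48,951. Book value $186,014.
Year 2: ⌊$186,014 × 125%/6⌋ = $38,752. Book value $147,262.
Accumulated through year 2 = $234,965 − $147,262 = $87,703.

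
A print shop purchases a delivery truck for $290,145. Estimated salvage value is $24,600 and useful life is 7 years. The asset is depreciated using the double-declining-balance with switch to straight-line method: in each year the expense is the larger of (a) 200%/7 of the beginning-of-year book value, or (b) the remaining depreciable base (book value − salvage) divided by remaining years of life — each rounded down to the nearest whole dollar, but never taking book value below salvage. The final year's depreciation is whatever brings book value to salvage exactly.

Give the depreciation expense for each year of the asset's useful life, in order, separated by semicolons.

$82,898; $59,213; $42,295; $30,211; $21,579; $15,414; $13,935

Depreciable base = $290,145 − $24,600 = $265,545.
Year 1: DB = ⌊$290,145 × 200%/7⌋ = $82,898; SL = ⌊$265,545/7⌋ = $37,935 → take DB $82,898. Book value $207,247.
Year 2: DB = ⌊$207,247 × 200%/7⌋ = $59,213; SL = ⌊$182,647/6⌋ = $30,441 → take DB $59,213. Book value $148,034.
Year 3: DB = ⌊$148,034 × 200%/7⌋ = $42,295; SL = ⌊$123,434/5⌋ = $24,686 → take DB $42,295. Book value $105,739.
Year 4: DB = ⌊$105,739 × 200%/7⌋ = $30,211; SL = ⌊$81,139/4⌋ = $20,284 → take DB $30,211. Book value $75,528.
Year 5: DB = ⌊$75,528 × 200%/7⌋ = $21,579; SL = ⌊$50,928/3⌋ = $16,976 → take DB $21,579. Book value $53,949.
Year 6: DB = ⌊$53,949 × 200%/7⌋ = $15,414; SL = ⌊$29,349/2⌋ = $14,674 → take DB $15,414. Book value $38,535.
Year 7 (final): $38,535 − $24,600 = $13,935. Book value $24,600.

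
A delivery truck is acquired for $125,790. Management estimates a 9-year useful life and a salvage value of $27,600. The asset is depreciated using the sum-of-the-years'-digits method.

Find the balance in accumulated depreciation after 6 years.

$85,098

Depreciable base = $125,790 − $27,600 = $98,190.
Sum of the years' digits = 9+8+7+6+5+4+3+2+1 = 45.
Year 1: $98,190 × 9/45 = $19,638. Book value $106,152.
Year 2: $98,190 × 8/45 = $17,456. Book value $88,696.
Year 3: $98,190 × 7/45 = $15,274. Book value $73,422.
Year 4: $98,190 × 6/45 = $13,092. Book value $60,330.
Year 5: $98,190 × 5/45 = $10,910. Book value $49,420.
Year 6: $98,190 × 4/45 = $8,728. Book value $40,692.
Accumulated through year 6 = $125,790 − $40,692 = $85,098.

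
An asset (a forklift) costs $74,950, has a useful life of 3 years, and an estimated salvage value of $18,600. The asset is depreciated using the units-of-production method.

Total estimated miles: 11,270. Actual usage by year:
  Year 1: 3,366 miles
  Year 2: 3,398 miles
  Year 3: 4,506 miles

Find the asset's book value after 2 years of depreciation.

$41,130

Depreciable base = $74,950 − $18,600 = $56,350.
Rate = $56,350 / 11,270 miles = $5 per mile.
Year 1: 3,366 × $5 = $16,830. Book value $58,120.
Year 2: 3,398 × $5 = $16,990. Book value $41,130.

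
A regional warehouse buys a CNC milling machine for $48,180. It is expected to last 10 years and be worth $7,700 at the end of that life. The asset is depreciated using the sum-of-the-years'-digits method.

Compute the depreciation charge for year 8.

Depreciable base = $48,180 − $7,700 = $40,480.
Sum of the years' digits = 10+9+8+7+6+5+4+3+2+1 = 55.
Year 1: $40,480 × 10/55 = $7,360. Book value $40,820.
Year 2: $40,480 × 9/55 = $6,624. Book value $34,196.
Year 3: $40,480 × 8/55 = $5,888. Book value $28,308.
Year 4: $40,480 × 7/55 = $5,152. Book value $23,156.
Year 5: $40,480 × 6/55 = $4,416. Book value $18,740.
Year 6: $40,480 × 5/55 = $3,680. Book value $15,060.
Year 7: $40,480 × 4/55 = $2,944. Book value $12,116.
Year 8: $40,480 × 3/55 = $2,208. Book value $9,908.

$2,208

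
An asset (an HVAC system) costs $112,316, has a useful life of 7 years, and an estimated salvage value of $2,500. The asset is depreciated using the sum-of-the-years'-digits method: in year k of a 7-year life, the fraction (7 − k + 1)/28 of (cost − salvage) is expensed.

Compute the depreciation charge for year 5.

$11,766

Depreciable base = $112,316 − $2,500 = $109,816.
Sum of the years' digits = 7+6+5+4+3+2+1 = 28.
Year 1: $109,816 × 7/28 = $27,454. Book value $84,862.
Year 2: $109,816 × 6/28 = $23,532. Book value $61,330.
Year 3: $109,816 × 5/28 = $19,610. Book value $41,720.
Year 4: $109,816 × 4/28 = $15,688. Book value $26,032.
Year 5: $109,816 × 3/28 = $11,766. Book value $14,266.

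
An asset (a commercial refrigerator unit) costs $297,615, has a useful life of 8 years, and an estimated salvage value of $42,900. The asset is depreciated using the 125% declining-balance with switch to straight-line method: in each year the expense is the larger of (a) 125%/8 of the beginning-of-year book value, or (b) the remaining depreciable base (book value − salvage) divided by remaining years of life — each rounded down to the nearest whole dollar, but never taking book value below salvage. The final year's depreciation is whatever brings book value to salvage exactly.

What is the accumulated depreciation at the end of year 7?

Depreciable base = $297,615 − $42,900 = $254,715.
Year 1: DB = ⌊$297,615 × 125%/8⌋ = $46,502; SL = ⌊$254,715/8⌋ = $31,839 → take DB $46,502. Book value $251,113.
Year 2: DB = ⌊$251,113 × 125%/8⌋ = $39,236; SL = ⌊$208,213/7⌋ = $29,744 → take DB $39,236. Book value $211,877.
Year 3: DB = ⌊$211,877 × 125%/8⌋ = $33,105; SL = ⌊$168,977/6⌋ = $28,162 → take DB $33,105. Book value $178,772.
Year 4: DB = ⌊$178,772 × 125%/8⌋ = $27,933; SL = ⌊$135,872/5⌋ = $27,174 → take DB $27,933. Book value $150,839.
Year 5: DB = ⌊$150,839 × 125%/8⌋ = $23,568; SL = ⌊$107,939/4⌋ = $26,984 → take SL $26,984. Book value $123,855.
Year 6: DB = ⌊$123,855 × 125%/8⌋ = $19,352; SL = ⌊$80,955/3⌋ = $26,985 → take SL $26,985. Book value $96,870.
Year 7: DB = ⌊$96,870 × 125%/8⌋ = $15,135; SL = ⌊$53,970/2⌋ = $26,985 → take SL $26,985. Book value $69,885.
Accumulated through year 7 = $297,615 − $69,885 = $227,730.

$227,730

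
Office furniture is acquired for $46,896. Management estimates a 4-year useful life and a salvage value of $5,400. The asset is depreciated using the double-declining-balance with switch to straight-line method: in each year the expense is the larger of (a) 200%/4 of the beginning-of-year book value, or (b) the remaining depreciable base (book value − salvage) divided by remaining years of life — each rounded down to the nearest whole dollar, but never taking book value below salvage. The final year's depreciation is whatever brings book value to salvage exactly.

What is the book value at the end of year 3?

Depreciable base = $46,896 − $5,400 = $41,496.
Year 1: DB = ⌊$46,896 × 200%/4⌋ = $23,448; SL = ⌊$41,496/4⌋ = $10,374 → take DB $23,448. Book value $23,448.
Year 2: DB = ⌊$23,448 × 200%/4⌋ = $11,724; SL = ⌊$18,048/3⌋ = $6,016 → take DB $11,724. Book value $11,724.
Year 3: DB = ⌊$11,724 × 200%/4⌋ = $5,862; SL = ⌊$6,324/2⌋ = $3,162 → take DB $5,862. Book value $5,862.

$5,862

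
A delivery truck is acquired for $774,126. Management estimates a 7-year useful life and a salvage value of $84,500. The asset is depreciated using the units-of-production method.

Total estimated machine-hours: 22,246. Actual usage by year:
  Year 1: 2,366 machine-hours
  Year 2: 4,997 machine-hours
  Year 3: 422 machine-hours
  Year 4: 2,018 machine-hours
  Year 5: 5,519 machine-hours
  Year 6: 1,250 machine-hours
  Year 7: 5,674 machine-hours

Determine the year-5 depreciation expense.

$171,089

Depreciable base = $774,126 − $84,500 = $689,626.
Rate = $689,626 / 22,246 machine-hours = $31 per machine-hour.
Year 1: 2,366 × $31 = $73,346. Book value $700,780.
Year 2: 4,997 × $31 = $154,907. Book value $545,873.
Year 3: 422 × $31 = $13,082. Book value $532,791.
Year 4: 2,018 × $31 = $62,558. Book value $470,233.
Year 5: 5,519 × $31 = $171,089. Book value $299,144.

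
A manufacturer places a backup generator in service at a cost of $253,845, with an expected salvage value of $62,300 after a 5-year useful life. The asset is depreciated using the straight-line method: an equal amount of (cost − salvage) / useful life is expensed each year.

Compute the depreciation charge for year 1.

Depreciable base = $253,845 − $62,300 = $191,545.
Annual expense = $191,545 / 5 = $38,309.

$38,309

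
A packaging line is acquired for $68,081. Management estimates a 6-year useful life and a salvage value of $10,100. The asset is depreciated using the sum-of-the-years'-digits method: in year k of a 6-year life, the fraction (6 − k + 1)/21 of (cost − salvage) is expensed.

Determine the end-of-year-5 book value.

$12,861

Depreciable base = $68,081 − $10,100 = $57,981.
Sum of the years' digits = 6+5+4+3+2+1 = 21.
Year 1: $57,981 × 6/21 = $16,566. Book value $51,515.
Year 2: $57,981 × 5/21 = $13,805. Book value $37,710.
Year 3: $57,981 × 4/21 = $11,044. Book value $26,666.
Year 4: $57,981 × 3/21 = $8,283. Book value $18,383.
Year 5: $57,981 × 2/21 = $5,522. Book value $12,861.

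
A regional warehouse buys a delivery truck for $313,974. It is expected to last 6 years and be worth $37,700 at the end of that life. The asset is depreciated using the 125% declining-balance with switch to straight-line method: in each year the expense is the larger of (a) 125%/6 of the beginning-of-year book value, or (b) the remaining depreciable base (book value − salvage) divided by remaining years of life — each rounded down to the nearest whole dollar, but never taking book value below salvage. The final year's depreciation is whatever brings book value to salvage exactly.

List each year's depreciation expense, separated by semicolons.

Depreciable base = $313,974 − $37,700 = $276,274.
Year 1: DB = ⌊$313,974 × 125%/6⌋ = $65,411; SL = ⌊$276,274/6⌋ = $46,045 → take DB $65,411. Book value $248,563.
Year 2: DB = ⌊$248,563 × 125%/6⌋ = $51,783; SL = ⌊$210,863/5⌋ = $42,172 → take DB $51,783. Book value $196,780.
Year 3: DB = ⌊$196,780 × 125%/6⌋ = $40,995; SL = ⌊$159,080/4⌋ = $39,770 → take DB $40,995. Book value $155,785.
Year 4: DB = ⌊$155,785 × 125%/6⌋ = $32,455; SL = ⌊$118,085/3⌋ = $39,361 → take SL $39,361. Book value $116,424.
Year 5: DB = ⌊$116,424 × 125%/6⌋ = $24,255; SL = ⌊$78,724/2⌋ = $39,362 → take SL $39,362. Book value $77,062.
Year 6 (final): $77,062 − $37,700 = $39,362. Book value $37,700.

$65,411; $51,783; $40,995; $39,361; $39,362; $39,362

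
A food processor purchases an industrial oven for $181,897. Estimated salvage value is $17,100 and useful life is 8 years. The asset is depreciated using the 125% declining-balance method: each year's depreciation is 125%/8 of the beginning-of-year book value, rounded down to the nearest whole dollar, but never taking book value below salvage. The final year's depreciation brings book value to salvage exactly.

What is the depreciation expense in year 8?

$38,278

Depreciable base = $181,897 − $17,100 = $164,797.
Year 1: ⌊$181,897 × 125%/8⌋ = $28,421. Book value $153,476.
Year 2: ⌊$153,476 × 125%/8⌋ = $23,980. Book value $129,496.
Year 3: ⌊$129,496 × 125%/8⌋ = $20,233. Book value $109,263.
Year 4: ⌊$109,263 × 125%/8⌋ = $17,072. Book value $92,191.
Year 5: ⌊$92,191 × 125%/8⌋ = $14,404. Book value $77,787.
Year 6: ⌊$77,787 × 125%/8⌋ = $12,154. Book value $65,633.
Year 7: ⌊$65,633 × 125%/8⌋ = $10,255. Book value $55,378.
Year 8 (final): $55,378 − $17,100 = $38,278. Book value $17,100.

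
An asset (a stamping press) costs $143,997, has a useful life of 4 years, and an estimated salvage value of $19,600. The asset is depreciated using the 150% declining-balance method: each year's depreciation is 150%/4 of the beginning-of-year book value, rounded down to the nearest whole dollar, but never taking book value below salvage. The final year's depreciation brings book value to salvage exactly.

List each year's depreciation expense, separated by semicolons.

Depreciable base = $143,997 − $19,600 = $124,397.
Year 1: ⌊$143,997 × 150%/4⌋ = $53,998. Book value $89,999.
Year 2: ⌊$89,999 × 150%/4⌋ = $33,749. Book value $56,250.
Year 3: ⌊$56,250 × 150%/4⌋ = $21,093. Book value $35,157.
Year 4 (final): $35,157 − $19,600 = $15,557. Book value $19,600.

$53,998; $33,749; $21,093; $15,557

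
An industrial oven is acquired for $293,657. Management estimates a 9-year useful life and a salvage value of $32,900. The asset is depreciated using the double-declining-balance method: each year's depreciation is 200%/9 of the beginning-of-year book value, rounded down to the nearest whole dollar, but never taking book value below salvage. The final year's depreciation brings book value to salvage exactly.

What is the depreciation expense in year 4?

Depreciable base = $293,657 − $32,900 = $260,757.
Year 1: ⌊$293,657 × 200%/9⌋ = $65,257. Book value $228,400.
Year 2: ⌊$228,400 × 200%/9⌋ = $50,755. Book value $177,645.
Year 3: ⌊$177,645 × 200%/9⌋ = $39,476. Book value $138,169.
Year 4: ⌊$138,169 × 200%/9⌋ = $30,704. Book value $107,465.

$30,704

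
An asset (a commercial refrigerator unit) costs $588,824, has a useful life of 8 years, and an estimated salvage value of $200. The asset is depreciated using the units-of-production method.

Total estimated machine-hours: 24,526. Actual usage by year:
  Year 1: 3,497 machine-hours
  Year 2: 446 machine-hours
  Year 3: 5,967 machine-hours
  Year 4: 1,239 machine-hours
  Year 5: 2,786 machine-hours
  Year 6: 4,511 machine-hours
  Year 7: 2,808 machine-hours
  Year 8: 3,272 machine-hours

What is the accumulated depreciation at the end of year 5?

Depreciable base = $588,824 − $200 = $588,624.
Rate = $588,624 / 24,526 machine-hours = $24 per machine-hour.
Year 1: 3,497 × $24 = $83,928. Book value $504,896.
Year 2: 446 × $24 = $10,704. Book value $494,192.
Year 3: 5,967 × $24 = $143,208. Book value $350,984.
Year 4: 1,239 × $24 = $29,736. Book value $321,248.
Year 5: 2,786 × $24 = $66,864. Book value $254,384.
Accumulated through year 5 = $588,824 − $254,384 = $334,440.

$334,440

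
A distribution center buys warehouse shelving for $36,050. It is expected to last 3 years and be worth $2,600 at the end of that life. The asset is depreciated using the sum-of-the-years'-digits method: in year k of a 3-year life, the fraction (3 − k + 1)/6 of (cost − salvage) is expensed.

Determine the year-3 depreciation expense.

$5,575

Depreciable base = $36,050 − $2,600 = $33,450.
Sum of the years' digits = 3+2+1 = 6.
Year 1: $33,450 × 3/6 = $16,725. Book value $19,325.
Year 2: $33,450 × 2/6 = $11,150. Book value $8,175.
Year 3: $33,450 × 1/6 = $5,575. Book value $2,600.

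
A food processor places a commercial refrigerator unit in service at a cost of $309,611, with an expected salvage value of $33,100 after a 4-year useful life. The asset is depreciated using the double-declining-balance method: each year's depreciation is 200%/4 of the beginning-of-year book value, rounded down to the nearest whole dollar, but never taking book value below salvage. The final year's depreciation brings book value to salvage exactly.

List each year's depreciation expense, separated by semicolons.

$154,805; $77,403; $38,701; $5,602

Depreciable base = $309,611 − $33,100 = $276,511.
Year 1: ⌊$309,611 × 200%/4⌋ = $154,805. Book value $154,806.
Year 2: ⌊$154,806 × 200%/4⌋ = $77,403. Book value $77,403.
Year 3: ⌊$77,403 × 200%/4⌋ = $38,701. Book value $38,702.
Year 4 (final): $38,702 − $33,100 = $5,602. Book value $33,100.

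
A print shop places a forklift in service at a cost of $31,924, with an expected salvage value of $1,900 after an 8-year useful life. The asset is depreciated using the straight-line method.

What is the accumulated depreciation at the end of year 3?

$11,259

Depreciable base = $31,924 − $1,900 = $30,024.
Annual expense = $30,024 / 8 = $3,753.
End of year 1: book value $28,171.
End of year 2: book value $24,418.
End of year 3: book value $20,665.
Accumulated through year 3 = $31,924 − $20,665 = $11,259.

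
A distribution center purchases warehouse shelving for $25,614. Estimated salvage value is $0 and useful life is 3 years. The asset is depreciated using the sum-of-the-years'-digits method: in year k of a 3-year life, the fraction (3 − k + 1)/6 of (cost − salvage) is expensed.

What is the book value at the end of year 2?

Depreciable base = $25,614 − $0 = $25,614.
Sum of the years' digits = 3+2+1 = 6.
Year 1: $25,614 × 3/6 = $12,807. Book value $12,807.
Year 2: $25,614 × 2/6 = $8,538. Book value $4,269.

$4,269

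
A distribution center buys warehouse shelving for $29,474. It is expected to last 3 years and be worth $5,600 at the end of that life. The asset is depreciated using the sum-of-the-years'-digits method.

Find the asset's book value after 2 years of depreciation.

Depreciable base = $29,474 − $5,600 = $23,874.
Sum of the years' digits = 3+2+1 = 6.
Year 1: $23,874 × 3/6 = $11,937. Book value $17,537.
Year 2: $23,874 × 2/6 = $7,958. Book value $9,579.

$9,579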